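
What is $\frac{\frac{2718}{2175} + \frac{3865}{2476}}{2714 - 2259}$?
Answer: $\frac{5045381}{816770500} \approx 0.0061772$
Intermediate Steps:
$\frac{\frac{2718}{2175} + \frac{3865}{2476}}{2714 - 2259} = \frac{2718 \cdot \frac{1}{2175} + 3865 \cdot \frac{1}{2476}}{455} = \left(\frac{906}{725} + \frac{3865}{2476}\right) \frac{1}{455} = \frac{5045381}{1795100} \cdot \frac{1}{455} = \frac{5045381}{816770500}$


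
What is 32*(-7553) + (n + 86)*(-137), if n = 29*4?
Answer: -269370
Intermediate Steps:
n = 116
32*(-7553) + (n + 86)*(-137) = 32*(-7553) + (116 + 86)*(-137) = -241696 + 202*(-137) = -241696 - 27674 = -269370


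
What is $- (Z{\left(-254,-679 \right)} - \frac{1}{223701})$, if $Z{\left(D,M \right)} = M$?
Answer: $\frac{151892980}{223701} \approx 679.0$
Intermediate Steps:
$- (Z{\left(-254,-679 \right)} - \frac{1}{223701}) = - (-679 - \frac{1}{223701}) = \left(-1\right) \left(- \frac{151892980}{223701}\right) = \frac{151892980}{223701}$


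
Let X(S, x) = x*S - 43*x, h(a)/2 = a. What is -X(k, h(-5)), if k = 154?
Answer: 1110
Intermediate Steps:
h(a) = 2*a
X(S, x) = -43*x + S*x (X(S, x) = S*x - 43*x = -43*x + S*x)
-X(k, h(-5)) = -2*(-5)*(-43 + 154) = -(-10)*111 = -1*(-1110) = 1110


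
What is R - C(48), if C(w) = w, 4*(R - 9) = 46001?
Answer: 45845/4 ≈ 11461.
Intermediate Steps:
R = 46037/4 (R = 9 + (¼)*46001 = 9 + 46001/4 = 46037/4 ≈ 11509.)
R - C(48) = 46037/4 - 1*48 = 46037/4 - 48 = 45845/4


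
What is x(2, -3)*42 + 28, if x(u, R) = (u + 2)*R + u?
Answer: -392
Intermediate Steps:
x(u, R) = u + R*(2 + u) (x(u, R) = (2 + u)*R + u = R*(2 + u) + u = u + R*(2 + u))
x(2, -3)*42 + 28 = (2 + 2*(-3) - 3*2)*42 + 28 = (2 - 6 - 6)*42 + 28 = -10*42 + 28 = -420 + 28 = -392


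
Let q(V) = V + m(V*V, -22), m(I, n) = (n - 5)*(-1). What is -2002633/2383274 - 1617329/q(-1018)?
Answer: 3852553545843/2361824534 ≈ 1631.2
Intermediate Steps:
m(I, n) = 5 - n (m(I, n) = (-5 + n)*(-1) = 5 - n)
q(V) = 27 + V (q(V) = V + (5 - 1*(-22)) = V + (5 + 22) = V + 27 = 27 + V)
-2002633/2383274 - 1617329/q(-1018) = -2002633/2383274 - 1617329/(27 - 1018) = -2002633*1/2383274 - 1617329/(-991) = -2002633/2383274 - 1617329*(-1/991) = -2002633/2383274 + 1617329/991 = 3852553545843/2361824534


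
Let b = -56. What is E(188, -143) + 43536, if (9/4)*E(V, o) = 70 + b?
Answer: 391880/9 ≈ 43542.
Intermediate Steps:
E(V, o) = 56/9 (E(V, o) = 4*(70 - 56)/9 = (4/9)*14 = 56/9)
E(188, -143) + 43536 = 56/9 + 43536 = 391880/9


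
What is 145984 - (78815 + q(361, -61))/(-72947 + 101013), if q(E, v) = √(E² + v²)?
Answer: 4097108129/28066 - √134042/28066 ≈ 1.4598e+5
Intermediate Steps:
145984 - (78815 + q(361, -61))/(-72947 + 101013) = 145984 - (78815 + √(361² + (-61)²))/(-72947 + 101013) = 145984 - (78815 + √(130321 + 3721))/28066 = 145984 - (78815 + √134042)/28066 = 145984 - (78815/28066 + √134042/28066) = 145984 + (-78815/28066 - √134042/28066) = 4097108129/28066 - √134042/28066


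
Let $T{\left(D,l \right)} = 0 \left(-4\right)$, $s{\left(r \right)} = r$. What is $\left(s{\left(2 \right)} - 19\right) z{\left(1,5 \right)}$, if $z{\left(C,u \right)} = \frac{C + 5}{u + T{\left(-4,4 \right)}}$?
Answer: $- \frac{102}{5} \approx -20.4$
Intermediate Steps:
$T{\left(D,l \right)} = 0$
$z{\left(C,u \right)} = \frac{5 + C}{u}$ ($z{\left(C,u \right)} = \frac{C + 5}{u + 0} = \frac{5 + C}{u}$)
$\left(s{\left(2 \right)} - 19\right) z{\left(1,5 \right)} = \left(2 - 19\right) \frac{5 + 1}{5} = - 17 \cdot \frac{1}{5} \cdot 6 = \left(-17\right) \frac{6}{5} = - \frac{102}{5}$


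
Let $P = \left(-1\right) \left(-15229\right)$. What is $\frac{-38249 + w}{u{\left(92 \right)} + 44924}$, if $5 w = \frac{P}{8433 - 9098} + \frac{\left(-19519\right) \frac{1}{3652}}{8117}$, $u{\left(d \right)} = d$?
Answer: $- \frac{3770422799857871}{4436953391208800} \approx -0.84978$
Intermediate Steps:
$P = 15229$
$w = - \frac{451450552171}{98563919300}$ ($w = \frac{\frac{15229}{8433 - 9098} + \frac{\left(-19519\right) \frac{1}{3652}}{8117}}{5} = \frac{\frac{15229}{8433 - 9098} + \left(-19519\right) \frac{1}{3652} \cdot \frac{1}{8117}}{5} = \frac{\frac{15229}{-665} - \frac{19519}{29643284}}{5} = \frac{15229 \left(- \frac{1}{665}\right) - \frac{19519}{29643284}}{5} = \frac{- \frac{15229}{665} - \frac{19519}{29643284}}{5} = \frac{1}{5} \left(- \frac{451450552171}{19712783860}\right) = - \frac{451450552171}{98563919300} \approx -4.5803$)
$\frac{-38249 + w}{u{\left(92 \right)} + 44924} = \frac{-38249 - \frac{451450552171}{98563919300}}{92 + 44924} = - \frac{3770422799857871}{98563919300 \cdot 45016} = \left(- \frac{3770422799857871}{98563919300}\right) \frac{1}{45016} = - \frac{3770422799857871}{4436953391208800}$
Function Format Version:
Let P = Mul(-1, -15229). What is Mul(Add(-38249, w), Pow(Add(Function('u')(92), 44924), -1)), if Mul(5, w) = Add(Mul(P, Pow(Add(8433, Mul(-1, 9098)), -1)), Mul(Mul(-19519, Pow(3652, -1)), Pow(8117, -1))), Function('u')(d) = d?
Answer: Rational(-3770422799857871, 4436953391208800) ≈ -0.84978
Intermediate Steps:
P = 15229
w = Rational(-451450552171, 98563919300) (w = Mul(Rational(1, 5), Add(Mul(15229, Pow(Add(8433, Mul(-1, 9098)), -1)), Mul(Mul(-19519, Pow(3652, -1)), Pow(8117, -1)))) = Mul(Rational(1, 5), Add(Mul(15229, Pow(Add(8433, -9098), -1)), Mul(Mul(-19519, Rational(1, 3652)), Rational(1, 8117)))) = Mul(Rational(1, 5), Add(Mul(15229, Pow(-665, -1)), Mul(Rational(-19519, 3652), Rational(1, 8117)))) = Mul(Rational(1, 5), Add(Mul(15229, Rational(-1, 665)), Rational(-19519, 29643284))) = Mul(Rational(1, 5), Add(Rational(-15229, 665), Rational(-19519, 29643284))) = Mul(Rational(1, 5), Rational(-451450552171, 19712783860)) = Rational(-451450552171, 98563919300) ≈ -4.5803)
Mul(Add(-38249, w), Pow(Add(Function('u')(92), 44924), -1)) = Mul(Add(-38249, Rational(-451450552171, 98563919300)), Pow(Add(92, 44924), -1)) = Mul(Rational(-3770422799857871, 98563919300), Pow(45016, -1)) = Mul(Rational(-3770422799857871, 98563919300), Rational(1, 45016)) = Rational(-3770422799857871, 4436953391208800)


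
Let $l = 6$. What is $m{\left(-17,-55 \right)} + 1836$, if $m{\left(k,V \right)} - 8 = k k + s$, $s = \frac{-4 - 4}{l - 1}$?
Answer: $\frac{10657}{5} \approx 2131.4$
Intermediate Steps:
$s = - \frac{8}{5}$ ($s = \frac{-4 - 4}{6 - 1} = - \frac{8}{5} \approx -1.6$)
$m{\left(k,V \right)} = \frac{32}{5} + k^{2}$ ($m{\left(k,V \right)} = 8 + \left(k k - \frac{8}{5}\right) = 8 + \left(k^{2} - \frac{8}{5}\right) = 8 + \left(- \frac{8}{5} + k^{2}\right) = \frac{32}{5} + k^{2}$)
$m{\left(-17,-55 \right)} + 1836 = \left(\frac{32}{5} + \left(-17\right)^{2}\right) + 1836 = \left(\frac{32}{5} + 289\right) + 1836 = \frac{1477}{5} + 1836 = \frac{10657}{5}$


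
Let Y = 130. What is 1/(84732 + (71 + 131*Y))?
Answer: 1/101833 ≈ 9.8200e-6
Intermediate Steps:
1/(84732 + (71 + 131*Y)) = 1/(84732 + (71 + 131*130)) = 1/(84732 + (71 + 17030)) = 1/(84732 + 17101) = 1/101833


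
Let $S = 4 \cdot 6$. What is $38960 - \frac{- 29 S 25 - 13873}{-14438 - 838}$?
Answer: $\frac{595121687}{15276} \approx 38958.0$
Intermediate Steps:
$S = 24$
$38960 - \frac{- 29 S 25 - 13873}{-14438 - 838} = 38960 - \frac{\left(-29\right) 24 \cdot 25 - 13873}{-14438 - 838} = 38960 - \frac{\left(-696\right) 25 - 13873}{-15276} = 38960 - \left(-17400 - 13873\right) \left(- \frac{1}{15276}\right) = 38960 - \left(-31273\right) \left(- \frac{1}{15276}\right) = 38960 - \frac{31273}{15276} = \frac{595121687}{15276}$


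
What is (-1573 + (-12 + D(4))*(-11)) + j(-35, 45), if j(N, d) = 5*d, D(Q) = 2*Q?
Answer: -1304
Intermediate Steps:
(-1573 + (-12 + D(4))*(-11)) + j(-35, 45) = (-1573 + (-12 + 2*4)*(-11)) + 5*45 = (-1573 + (-12 + 8)*(-11)) + 225 = (-1573 - 4*(-11)) + 225 = (-1573 + 44) + 225 = -1529 + 225 = -1304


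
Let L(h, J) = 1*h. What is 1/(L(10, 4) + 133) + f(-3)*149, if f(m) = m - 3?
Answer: -127841/143 ≈ -893.99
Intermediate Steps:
L(h, J) = h
f(m) = -3 + m
1/(L(10, 4) + 133) + f(-3)*149 = 1/(10 + 133) + (-3 - 3)*149 = 1/143 - 6*149 = 1/143 - 894 = -127841/143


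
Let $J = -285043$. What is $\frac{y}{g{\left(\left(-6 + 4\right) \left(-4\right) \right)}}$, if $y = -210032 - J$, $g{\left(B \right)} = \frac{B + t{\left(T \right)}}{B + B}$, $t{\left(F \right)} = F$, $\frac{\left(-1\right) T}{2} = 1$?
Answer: $\frac{600088}{3} \approx 2.0003 \cdot 10^{5}$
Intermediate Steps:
$T = -2$ ($T = \left(-2\right) 1 = -2$)
$g{\left(B \right)} = \frac{-2 + B}{2 B}$ ($g{\left(B \right)} = \frac{B - 2}{B + B} = \frac{-2 + B}{2 B}$)
$y = 75011$ ($y = -210032 - -285043 = -210032 + 285043 = 75011$)
$\frac{y}{g{\left(\left(-6 + 4\right) \left(-4\right) \right)}} = \frac{75011}{\frac{1}{2} \frac{1}{\left(-6 + 4\right) \left(-4\right)} \left(-2 + \left(-6 + 4\right) \left(-4\right)\right)} = \frac{75011}{\frac{1}{2} \frac{1}{\left(-2\right) \left(-4\right)} \left(-2 - -8\right)} = \frac{75011}{\frac{1}{2} \cdot \frac{1}{8} \left(-2 + 8\right)} = \frac{75011}{\frac{1}{2} \cdot \frac{1}{8} \cdot 6} = \frac{75011}{\frac{3}{8}} = 75011 \cdot \frac{8}{3} = \frac{600088}{3}$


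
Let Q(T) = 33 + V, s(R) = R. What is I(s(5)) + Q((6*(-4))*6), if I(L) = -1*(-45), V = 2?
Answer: 80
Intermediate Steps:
Q(T) = 35 (Q(T) = 33 + 2 = 35)
I(L) = 45
I(s(5)) + Q((6*(-4))*6) = 45 + 35 = 80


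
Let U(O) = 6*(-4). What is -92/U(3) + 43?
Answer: 281/6 ≈ 46.833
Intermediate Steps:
U(O) = -24
-92/U(3) + 43 = -92/(-24) + 43 = -1/24*(-92) + 43 = 23/6 + 43 = 281/6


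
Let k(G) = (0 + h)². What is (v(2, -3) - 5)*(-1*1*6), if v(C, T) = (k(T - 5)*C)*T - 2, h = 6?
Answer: 1338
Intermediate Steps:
k(G) = 36 (k(G) = (0 + 6)² = 6² = 36)
v(C, T) = -2 + 36*C*T (v(C, T) = (36*C)*T - 2 = 36*C*T - 2 = -2 + 36*C*T)
(v(2, -3) - 5)*(-1*1*6) = ((-2 + 36*2*(-3)) - 5)*(-1*1*6) = ((-2 - 216) - 5)*(-1*6) = (-218 - 5)*(-6) = -223*(-6) = 1338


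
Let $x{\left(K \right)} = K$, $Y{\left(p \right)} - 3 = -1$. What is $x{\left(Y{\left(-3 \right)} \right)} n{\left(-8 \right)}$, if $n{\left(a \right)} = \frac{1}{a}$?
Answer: $- \frac{1}{4} \approx -0.25$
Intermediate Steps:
$Y{\left(p \right)} = 2$ ($Y{\left(p \right)} = 3 - 1 = 2$)
$x{\left(Y{\left(-3 \right)} \right)} n{\left(-8 \right)} = \frac{2}{-8} = 2 \left(- \frac{1}{8}\right) = - \frac{1}{4}$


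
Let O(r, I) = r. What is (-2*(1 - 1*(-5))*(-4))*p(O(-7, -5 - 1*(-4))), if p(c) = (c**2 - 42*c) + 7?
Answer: 16800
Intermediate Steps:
p(c) = 7 + c**2 - 42*c
(-2*(1 - 1*(-5))*(-4))*p(O(-7, -5 - 1*(-4))) = (-2*(1 - 1*(-5))*(-4))*(7 + (-7)**2 - 42*(-7)) = (-2*(1 + 5)*(-4))*(7 + 49 + 294) = (-2*6*(-4))*350 = -12*(-4)*350 = 48*350 = 16800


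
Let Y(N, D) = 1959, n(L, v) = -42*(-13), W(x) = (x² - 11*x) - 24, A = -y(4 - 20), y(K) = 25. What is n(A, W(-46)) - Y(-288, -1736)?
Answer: -1413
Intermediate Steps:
A = -25 (A = -1*25 = -25)
W(x) = -24 + x² - 11*x
n(L, v) = 546
n(A, W(-46)) - Y(-288, -1736) = 546 - 1*1959 = 546 - 1959 = -1413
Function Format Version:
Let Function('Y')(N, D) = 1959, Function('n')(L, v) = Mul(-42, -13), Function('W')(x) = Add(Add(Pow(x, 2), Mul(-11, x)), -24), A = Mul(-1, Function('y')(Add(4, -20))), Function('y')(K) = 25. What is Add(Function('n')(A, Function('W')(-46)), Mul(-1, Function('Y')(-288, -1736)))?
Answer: -1413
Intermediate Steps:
A = -25 (A = Mul(-1, 25) = -25)
Function('W')(x) = Add(-24, Pow(x, 2), Mul(-11, x))
Function('n')(L, v) = 546
Add(Function('n')(A, Function('W')(-46)), Mul(-1, Function('Y')(-288, -1736))) = Add(546, Mul(-1, 1959)) = Add(546, -1959) = -1413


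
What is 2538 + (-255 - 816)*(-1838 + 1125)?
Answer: 766161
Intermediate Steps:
2538 + (-255 - 816)*(-1838 + 1125) = 2538 - 1071*(-713) = 2538 + 763623 = 766161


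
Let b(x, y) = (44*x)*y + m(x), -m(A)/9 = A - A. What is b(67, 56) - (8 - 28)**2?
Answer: 164688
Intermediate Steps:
m(A) = 0 (m(A) = -9*(A - A) = -9*0 = 0)
b(x, y) = 44*x*y (b(x, y) = (44*x)*y + 0 = 44*x*y + 0 = 44*x*y)
b(67, 56) - (8 - 28)**2 = 44*67*56 - (8 - 28)**2 = 165088 - 1*(-20)**2 = 165088 - 1*400 = 165088 - 400 = 164688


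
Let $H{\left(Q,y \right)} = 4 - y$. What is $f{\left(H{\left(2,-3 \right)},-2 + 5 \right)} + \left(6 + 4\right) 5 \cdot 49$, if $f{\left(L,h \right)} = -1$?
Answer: $2449$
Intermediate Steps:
$f{\left(H{\left(2,-3 \right)},-2 + 5 \right)} + \left(6 + 4\right) 5 \cdot 49 = -1 + \left(6 + 4\right) 5 \cdot 49 = -1 + 10 \cdot 5 \cdot 49 = -1 + 50 \cdot 49 = -1 + 2450 = 2449$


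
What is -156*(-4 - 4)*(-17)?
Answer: -21216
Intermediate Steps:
-156*(-4 - 4)*(-17) = -156*(-8)*(-17) = -26*(-48)*(-17) = 1248*(-17) = -21216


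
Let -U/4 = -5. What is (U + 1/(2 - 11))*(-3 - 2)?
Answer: -895/9 ≈ -99.444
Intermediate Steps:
U = 20 (U = -4*(-5) = 20)
(U + 1/(2 - 11))*(-3 - 2) = (20 + 1/(2 - 11))*(-3 - 2) = (20 + 1/(-9))*(-5) = (20 - ⅑)*(-5) = (179/9)*(-5) = -895/9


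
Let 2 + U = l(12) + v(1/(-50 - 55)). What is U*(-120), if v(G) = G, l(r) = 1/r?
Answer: 1618/7 ≈ 231.14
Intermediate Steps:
U = -809/420 (U = -2 + (1/12 + 1/(-50 - 55)) = -2 + (1/12 + 1/(-105)) = -2 + (1/12 - 1/105) = -2 + 31/420 = -809/420 ≈ -1.9262)
U*(-120) = -809/420*(-120) = 1618/7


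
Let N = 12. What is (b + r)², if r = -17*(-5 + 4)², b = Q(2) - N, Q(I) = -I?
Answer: 961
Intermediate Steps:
b = -14 (b = -1*2 - 1*12 = -2 - 12 = -14)
r = -17 (r = -17*(-1)² = -17*1 = -17)
(b + r)² = (-14 - 17)² = (-31)² = 961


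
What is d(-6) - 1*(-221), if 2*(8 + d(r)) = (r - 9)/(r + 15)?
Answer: 1273/6 ≈ 212.17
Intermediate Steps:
d(r) = -8 + (-9 + r)/(2*(15 + r)) (d(r) = -8 + ((r - 9)/(r + 15))/2 = -8 + ((-9 + r)/(15 + r))/2 = -8 + (-9 + r)/(2*(15 + r)))
d(-6) - 1*(-221) = 3*(-83 - 5*(-6))/(2*(15 - 6)) - 1*(-221) = (3/2)*(-83 + 30)/9 + 221 = (3/2)*(1/9)*(-53) + 221 = -53/6 + 221 = 1273/6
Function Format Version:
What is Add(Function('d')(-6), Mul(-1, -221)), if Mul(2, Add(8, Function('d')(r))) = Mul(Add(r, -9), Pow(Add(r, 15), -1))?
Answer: Rational(1273, 6) ≈ 212.17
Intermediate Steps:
Function('d')(r) = Add(-8, Mul(Rational(1, 2), Pow(Add(15, r), -1), Add(-9, r))) (Function('d')(r) = Add(-8, Mul(Rational(1, 2), Mul(Add(r, -9), Pow(Add(r, 15), -1)))) = Add(-8, Mul(Rational(1, 2), Mul(Add(-9, r), Pow(Add(15, r), -1)))) = Add(-8, Mul(Rational(1, 2), Mul(Pow(Add(15, r), -1), Add(-9, r)))) = Add(-8, Mul(Rational(1, 2), Pow(Add(15, r), -1), Add(-9, r))))
Add(Function('d')(-6), Mul(-1, -221)) = Add(Mul(Rational(3, 2), Pow(Add(15, -6), -1), Add(-83, Mul(-5, -6))), Mul(-1, -221)) = Add(Mul(Rational(3, 2), Pow(9, -1), Add(-83, 30)), 221) = Add(Mul(Rational(3, 2), Rational(1, 9), -53), 221) = Add(Rational(-53, 6), 221) = Rational(1273, 6)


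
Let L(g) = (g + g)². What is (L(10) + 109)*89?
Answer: 45301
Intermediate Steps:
L(g) = 4*g² (L(g) = (2*g)² = 4*g²)
(L(10) + 109)*89 = (4*10² + 109)*89 = (4*100 + 109)*89 = (400 + 109)*89 = 509*89 = 45301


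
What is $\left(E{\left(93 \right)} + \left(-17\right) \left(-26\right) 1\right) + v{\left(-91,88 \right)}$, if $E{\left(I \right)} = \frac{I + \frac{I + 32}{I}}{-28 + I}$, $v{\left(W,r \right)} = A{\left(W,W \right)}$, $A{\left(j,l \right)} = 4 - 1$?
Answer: $\frac{2698799}{6045} \approx 446.45$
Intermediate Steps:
$A{\left(j,l \right)} = 3$ ($A{\left(j,l \right)} = 4 - 1 = 3$)
$v{\left(W,r \right)} = 3$
$E{\left(I \right)} = \frac{I + \frac{32 + I}{I}}{-28 + I}$
$\left(E{\left(93 \right)} + \left(-17\right) \left(-26\right) 1\right) + v{\left(-91,88 \right)} = \left(\frac{32 + 93 + 93^{2}}{93 \left(-28 + 93\right)} + \left(-17\right) \left(-26\right) 1\right) + 3 = \left(\frac{32 + 93 + 8649}{93 \cdot 65} + 442 \cdot 1\right) + 3 = \left(\frac{1}{93} \cdot \frac{1}{65} \cdot 8774 + 442\right) + 3 = \left(\frac{8774}{6045} + 442\right) + 3 = \frac{2680664}{6045} + 3 = \frac{2698799}{6045}$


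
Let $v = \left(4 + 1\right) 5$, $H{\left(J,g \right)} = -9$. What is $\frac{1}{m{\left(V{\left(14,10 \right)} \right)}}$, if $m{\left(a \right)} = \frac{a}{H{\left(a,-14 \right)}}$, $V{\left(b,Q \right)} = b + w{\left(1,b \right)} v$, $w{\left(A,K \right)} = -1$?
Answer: $\frac{9}{11} \approx 0.81818$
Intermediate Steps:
$v = 25$ ($v = 5 \cdot 5 = 25$)
$V{\left(b,Q \right)} = -25 + b$ ($V{\left(b,Q \right)} = b - 25 = -25 + b$)
$m{\left(a \right)} = - \frac{a}{9}$ ($m{\left(a \right)} = \frac{a}{-9} = a \left(- \frac{1}{9}\right) = - \frac{a}{9}$)
$\frac{1}{m{\left(V{\left(14,10 \right)} \right)}} = \frac{1}{\left(- \frac{1}{9}\right) \left(-25 + 14\right)} = \frac{1}{\left(- \frac{1}{9}\right) \left(-11\right)} = \frac{1}{\frac{11}{9}} = \frac{9}{11}$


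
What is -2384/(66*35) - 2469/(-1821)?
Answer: 227021/701085 ≈ 0.32381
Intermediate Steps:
-2384/(66*35) - 2469/(-1821) = -2384/2310 - 2469*(-1/1821) = -2384*1/2310 + 823/607 = -1192/1155 + 823/607 = 227021/701085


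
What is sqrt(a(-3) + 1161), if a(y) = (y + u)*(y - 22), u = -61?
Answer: sqrt(2761) ≈ 52.545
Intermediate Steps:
a(y) = (-61 + y)*(-22 + y) (a(y) = (y - 61)*(y - 22) = (-61 + y)*(-22 + y))
sqrt(a(-3) + 1161) = sqrt((1342 + (-3)**2 - 83*(-3)) + 1161) = sqrt((1342 + 9 + 249) + 1161) = sqrt(1600 + 1161) = sqrt(2761)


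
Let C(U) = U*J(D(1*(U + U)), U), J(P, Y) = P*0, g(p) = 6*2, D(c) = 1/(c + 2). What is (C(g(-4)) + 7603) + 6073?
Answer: 13676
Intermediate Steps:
D(c) = 1/(2 + c)
g(p) = 12
J(P, Y) = 0
C(U) = 0 (C(U) = U*0 = 0)
(C(g(-4)) + 7603) + 6073 = (0 + 7603) + 6073 = 7603 + 6073 = 13676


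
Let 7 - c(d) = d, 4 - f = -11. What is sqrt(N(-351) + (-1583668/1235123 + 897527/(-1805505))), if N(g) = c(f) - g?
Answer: 2*sqrt(424221999715353610655107665)/2230020752115 ≈ 18.472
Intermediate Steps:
f = 15 (f = 4 - 1*(-11) = 4 + 11 = 15)
c(d) = 7 - d
N(g) = -8 - g (N(g) = (7 - 1*15) - g = (7 - 15) - g = -8 - g)
sqrt(N(-351) + (-1583668/1235123 + 897527/(-1805505))) = sqrt((-8 - 1*(-351)) + (-1583668/1235123 + 897527/(-1805505))) = sqrt((-8 + 351) + (-1583668*1/1235123 + 897527*(-1/1805505))) = sqrt(343 + (-1583668/1235123 - 897527/1805505)) = sqrt(343 - 3967876733161/2230020752115) = sqrt(760929241242284/2230020752115) = 2*sqrt(424221999715353610655107665)/2230020752115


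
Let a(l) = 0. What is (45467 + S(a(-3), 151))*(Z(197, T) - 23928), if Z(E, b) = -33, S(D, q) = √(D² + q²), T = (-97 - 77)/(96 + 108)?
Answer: -1093052898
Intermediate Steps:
T = -29/34 (T = -174/204 = -174*1/204 = -29/34 ≈ -0.85294)
(45467 + S(a(-3), 151))*(Z(197, T) - 23928) = (45467 + √(0² + 151²))*(-33 - 23928) = (45467 + √(0 + 22801))*(-23961) = (45467 + √22801)*(-23961) = (45467 + 151)*(-23961) = 45618*(-23961) = -1093052898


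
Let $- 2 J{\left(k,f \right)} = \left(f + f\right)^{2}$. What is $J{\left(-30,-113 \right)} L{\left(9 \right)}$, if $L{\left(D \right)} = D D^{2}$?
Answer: $-18617202$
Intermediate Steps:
$J{\left(k,f \right)} = - 2 f^{2}$ ($J{\left(k,f \right)} = - \frac{\left(f + f\right)^{2}}{2} = - \frac{\left(2 f\right)^{2}}{2} = - \frac{4 f^{2}}{2} = - 2 f^{2}$)
$L{\left(D \right)} = D^{3}$
$J{\left(-30,-113 \right)} L{\left(9 \right)} = - 2 \left(-113\right)^{2} \cdot 9^{3} = \left(-2\right) 12769 \cdot 729 = \left(-25538\right) 729 = -18617202$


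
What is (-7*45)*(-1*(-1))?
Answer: -315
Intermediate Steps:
(-7*45)*(-1*(-1)) = -315*1 = -315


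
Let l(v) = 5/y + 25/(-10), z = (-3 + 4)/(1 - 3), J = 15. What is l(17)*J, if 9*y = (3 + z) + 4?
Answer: 1725/26 ≈ 66.346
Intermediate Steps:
z = -1/2 (z = 1/(-2) = 1*(-1/2) = -1/2 ≈ -0.50000)
y = 13/18 (y = ((3 - 1/2) + 4)/9 = (5/2 + 4)/9 = (1/9)*(13/2) = 13/18 ≈ 0.72222)
l(v) = 115/26 (l(v) = 5/(13/18) + 25/(-10) = 5*(18/13) + 25*(-1/10) = 90/13 - 5/2 = 115/26)
l(17)*J = (115/26)*15 = 1725/26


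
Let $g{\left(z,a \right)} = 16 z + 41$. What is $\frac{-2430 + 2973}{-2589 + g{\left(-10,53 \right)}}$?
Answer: $- \frac{543}{2708} \approx -0.20052$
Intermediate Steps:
$g{\left(z,a \right)} = 41 + 16 z$
$\frac{-2430 + 2973}{-2589 + g{\left(-10,53 \right)}} = \frac{-2430 + 2973}{-2589 + \left(41 + 16 \left(-10\right)\right)} = \frac{543}{-2589 + \left(41 - 160\right)} = \frac{543}{-2589 - 119} = \frac{543}{-2708} = 543 \left(- \frac{1}{2708}\right) = - \frac{543}{2708}$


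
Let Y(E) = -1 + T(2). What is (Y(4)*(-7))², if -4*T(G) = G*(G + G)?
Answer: 441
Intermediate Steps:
T(G) = -G²/2 (T(G) = -G*(G + G)/4 = -G*2*G/4 = -G²/2)
Y(E) = -3 (Y(E) = -1 - ½*2² = -1 - ½*4 = -1 - 2 = -3)
(Y(4)*(-7))² = (-3*(-7))² = 21² = 441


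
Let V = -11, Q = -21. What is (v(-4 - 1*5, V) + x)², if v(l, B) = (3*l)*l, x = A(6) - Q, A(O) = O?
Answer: 72900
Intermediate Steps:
x = 27 (x = 6 - 1*(-21) = 6 + 21 = 27)
v(l, B) = 3*l²
(v(-4 - 1*5, V) + x)² = (3*(-4 - 1*5)² + 27)² = (3*(-4 - 5)² + 27)² = (3*(-9)² + 27)² = (3*81 + 27)² = (243 + 27)² = 270² = 72900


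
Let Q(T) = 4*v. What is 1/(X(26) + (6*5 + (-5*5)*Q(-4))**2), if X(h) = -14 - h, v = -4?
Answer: 1/184860 ≈ 5.4095e-6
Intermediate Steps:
Q(T) = -16 (Q(T) = 4*(-4) = -16)
1/(X(26) + (6*5 + (-5*5)*Q(-4))**2) = 1/((-14 - 1*26) + (6*5 - 5*5*(-16))**2) = 1/((-14 - 26) + (30 - 25*(-16))**2) = 1/(-40 + (30 + 400)**2) = 1/(-40 + 430**2) = 1/(-40 + 184900) = 1/184860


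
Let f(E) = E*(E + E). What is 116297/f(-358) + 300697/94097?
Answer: 88020259425/24119695816 ≈ 3.6493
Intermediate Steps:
f(E) = 2*E**2 (f(E) = E*(2*E) = 2*E**2)
116297/f(-358) + 300697/94097 = 116297/((2*(-358)**2)) + 300697/94097 = 116297/((2*128164)) + 300697*(1/94097) = 116297/256328 + 300697/94097 = 88020259425/24119695816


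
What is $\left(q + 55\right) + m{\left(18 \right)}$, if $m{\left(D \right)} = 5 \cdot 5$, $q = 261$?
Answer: $341$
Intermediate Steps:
$m{\left(D \right)} = 25$
$\left(q + 55\right) + m{\left(18 \right)} = \left(261 + 55\right) + 25 = 316 + 25 = 341$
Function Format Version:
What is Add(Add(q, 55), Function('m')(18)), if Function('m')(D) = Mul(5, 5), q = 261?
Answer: 341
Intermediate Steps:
Function('m')(D) = 25
Add(Add(q, 55), Function('m')(18)) = Add(Add(261, 55), 25) = Add(316, 25) = 341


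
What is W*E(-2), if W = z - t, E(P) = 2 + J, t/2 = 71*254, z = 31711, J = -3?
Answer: 4357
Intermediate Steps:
t = 36068 (t = 2*(71*254) = 2*18034 = 36068)
E(P) = -1 (E(P) = 2 - 3 = -1)
W = -4357 (W = 31711 - 1*36068 = 31711 - 36068 = -4357)
W*E(-2) = -4357*(-1) = 4357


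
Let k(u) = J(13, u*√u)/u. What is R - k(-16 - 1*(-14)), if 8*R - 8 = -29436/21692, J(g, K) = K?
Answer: 3275/3944 - I*√2 ≈ 0.83038 - 1.4142*I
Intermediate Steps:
k(u) = √u (k(u) = (u*√u)/u = u^(3/2)/u = √u)
R = 3275/3944 (R = 1 + (-29436/21692)/8 = 1 + (-29436*1/21692)/8 = 1 + (⅛)*(-669/493) = 1 - 669/3944 = 3275/3944 ≈ 0.83038)
R - k(-16 - 1*(-14)) = 3275/3944 - √(-16 - 1*(-14)) = 3275/3944 - √(-16 + 14) = 3275/3944 - √(-2) = 3275/3944 - I*√2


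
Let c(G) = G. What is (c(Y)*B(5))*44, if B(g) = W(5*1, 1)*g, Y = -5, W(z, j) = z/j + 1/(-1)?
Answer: -4400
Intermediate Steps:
W(z, j) = -1 + z/j (W(z, j) = z/j + 1*(-1) = z/j - 1 = -1 + z/j)
B(g) = 4*g (B(g) = ((5*1 - 1*1)/1)*g = (1*(5 - 1))*g = (1*4)*g = 4*g)
(c(Y)*B(5))*44 = -20*5*44 = -5*20*44 = -100*44 = -4400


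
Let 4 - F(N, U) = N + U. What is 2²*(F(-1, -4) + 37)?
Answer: 184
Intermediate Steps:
F(N, U) = 4 - N - U (F(N, U) = 4 - (N + U) = 4 + (-N - U) = 4 - N - U)
2²*(F(-1, -4) + 37) = 2²*((4 - 1*(-1) - 1*(-4)) + 37) = 4*((4 + 1 + 4) + 37) = 4*(9 + 37) = 4*46 = 184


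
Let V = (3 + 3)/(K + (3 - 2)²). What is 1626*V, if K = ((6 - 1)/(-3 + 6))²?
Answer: 43902/17 ≈ 2582.5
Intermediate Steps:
K = 25/9 (K = (5/3)² = 25/9 ≈ 2.7778)
V = 27/17 (V = (3 + 3)/(25/9 + (3 - 2)²) = 6/(25/9 + 1²) = 6/(25/9 + 1) = 6/(34/9) = 6*(9/34) = 27/17 ≈ 1.5882)
1626*V = 1626*(27/17) = 43902/17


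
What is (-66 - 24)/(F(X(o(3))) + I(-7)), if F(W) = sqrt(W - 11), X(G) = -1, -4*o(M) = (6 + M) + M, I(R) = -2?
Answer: 45/4 + 45*I*sqrt(3)/4 ≈ 11.25 + 19.486*I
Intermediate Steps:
o(M) = -3/2 - M/2 (o(M) = -((6 + M) + M)/4 = -(6 + 2*M)/4 = -3/2 - M/2)
F(W) = sqrt(-11 + W)
(-66 - 24)/(F(X(o(3))) + I(-7)) = (-66 - 24)/(sqrt(-11 - 1) - 2) = -90/(sqrt(-12) - 2) = -90/(2*I*sqrt(3) - 2) = -90/(-2 + 2*I*sqrt(3))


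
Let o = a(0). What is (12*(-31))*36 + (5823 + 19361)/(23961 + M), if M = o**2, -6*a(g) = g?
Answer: -320860528/23961 ≈ -13391.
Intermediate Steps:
a(g) = -g/6
o = 0 (o = -1/6*0 = 0)
M = 0 (M = 0**2 = 0)
(12*(-31))*36 + (5823 + 19361)/(23961 + M) = (12*(-31))*36 + (5823 + 19361)/(23961 + 0) = -372*36 + 25184/23961 = -13392 + 25184*(1/23961) = -13392 + 25184/23961 = -320860528/23961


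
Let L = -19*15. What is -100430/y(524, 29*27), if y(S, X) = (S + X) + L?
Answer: -50215/511 ≈ -98.268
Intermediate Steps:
L = -285
y(S, X) = -285 + S + X (y(S, X) = (S + X) - 285 = -285 + S + X)
-100430/y(524, 29*27) = -100430/(-285 + 524 + 29*27) = -100430/(-285 + 524 + 783) = -100430/1022 = -100430*1/1022 = -50215/511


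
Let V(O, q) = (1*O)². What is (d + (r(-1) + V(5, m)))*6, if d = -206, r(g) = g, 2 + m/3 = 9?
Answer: -1092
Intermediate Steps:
m = 21 (m = -6 + 3*9 = -6 + 27 = 21)
V(O, q) = O²
(d + (r(-1) + V(5, m)))*6 = (-206 + (-1 + 5²))*6 = (-206 + (-1 + 25))*6 = (-206 + 24)*6 = -182*6 = -1092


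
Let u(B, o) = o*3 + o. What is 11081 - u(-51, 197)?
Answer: 10293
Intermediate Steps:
u(B, o) = 4*o (u(B, o) = 3*o + o = 4*o)
11081 - u(-51, 197) = 11081 - 4*197 = 11081 - 1*788 = 11081 - 788 = 10293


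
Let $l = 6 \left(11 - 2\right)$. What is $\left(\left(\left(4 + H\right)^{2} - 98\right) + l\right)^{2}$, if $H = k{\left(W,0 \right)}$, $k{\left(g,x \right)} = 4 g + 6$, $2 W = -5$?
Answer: $1936$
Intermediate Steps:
$W = - \frac{5}{2}$ ($W = \frac{1}{2} \left(-5\right) = - \frac{5}{2} \approx -2.5$)
$k{\left(g,x \right)} = 6 + 4 g$
$H = -4$ ($H = 6 + 4 \left(- \frac{5}{2}\right) = 6 - 10 = -4$)
$l = 54$ ($l = 6 \cdot 9 = 54$)
$\left(\left(\left(4 + H\right)^{2} - 98\right) + l\right)^{2} = \left(\left(\left(4 - 4\right)^{2} - 98\right) + 54\right)^{2} = \left(\left(0^{2} - 98\right) + 54\right)^{2} = \left(\left(0 - 98\right) + 54\right)^{2} = \left(-98 + 54\right)^{2} = \left(-44\right)^{2} = 1936$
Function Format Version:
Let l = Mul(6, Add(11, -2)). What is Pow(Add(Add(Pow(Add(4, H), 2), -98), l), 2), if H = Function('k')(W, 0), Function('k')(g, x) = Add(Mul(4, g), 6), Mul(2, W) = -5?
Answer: 1936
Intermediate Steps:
W = Rational(-5, 2) (W = Mul(Rational(1, 2), -5) = Rational(-5, 2) ≈ -2.5000)
Function('k')(g, x) = Add(6, Mul(4, g))
H = -4 (H = Add(6, Mul(4, Rational(-5, 2))) = Add(6, -10) = -4)
l = 54 (l = Mul(6, 9) = 54)
Pow(Add(Add(Pow(Add(4, H), 2), -98), l), 2) = Pow(Add(Add(Pow(Add(4, -4), 2), -98), 54), 2) = Pow(Add(Add(Pow(0, 2), -98), 54), 2) = Pow(Add(Add(0, -98), 54), 2) = Pow(Add(-98, 54), 2) = Pow(-44, 2) = 1936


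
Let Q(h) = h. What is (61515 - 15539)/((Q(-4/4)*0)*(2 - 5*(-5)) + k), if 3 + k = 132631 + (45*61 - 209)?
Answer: 11494/33791 ≈ 0.34015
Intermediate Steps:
k = 135164 (k = -3 + (132631 + (45*61 - 209)) = -3 + (132631 + (2745 - 209)) = -3 + (132631 + 2536) = -3 + 135167 = 135164)
(61515 - 15539)/((Q(-4/4)*0)*(2 - 5*(-5)) + k) = (61515 - 15539)/((-4/4*0)*(2 - 5*(-5)) + 135164) = 45976/((-4*1/4*0)*(2 + 25) + 135164) = 45976/(-1*0*27 + 135164) = 45976/(0*27 + 135164) = 45976/(0 + 135164) = 45976/135164 = 45976*(1/135164) = 11494/33791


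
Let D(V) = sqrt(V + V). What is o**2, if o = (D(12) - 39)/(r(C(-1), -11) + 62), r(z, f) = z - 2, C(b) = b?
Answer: 1545/3481 - 156*sqrt(6)/3481 ≈ 0.33406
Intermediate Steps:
r(z, f) = -2 + z
D(V) = sqrt(2)*sqrt(V) (D(V) = sqrt(2*V) = sqrt(2)*sqrt(V))
o = -39/59 + 2*sqrt(6)/59 (o = (sqrt(2)*sqrt(12) - 39)/((-2 - 1) + 62) = (sqrt(2)*(2*sqrt(3)) - 39)/(-3 + 62) = (2*sqrt(6) - 39)/59 = (-39 + 2*sqrt(6))*(1/59) = -39/59 + 2*sqrt(6)/59 ≈ -0.57798)
o**2 = (-39/59 + 2*sqrt(6)/59)**2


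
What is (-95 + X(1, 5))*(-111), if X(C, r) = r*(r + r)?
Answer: 4995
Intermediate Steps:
X(C, r) = 2*r² (X(C, r) = r*(2*r) = 2*r²)
(-95 + X(1, 5))*(-111) = (-95 + 2*5²)*(-111) = (-95 + 2*25)*(-111) = (-95 + 50)*(-111) = -45*(-111) = 4995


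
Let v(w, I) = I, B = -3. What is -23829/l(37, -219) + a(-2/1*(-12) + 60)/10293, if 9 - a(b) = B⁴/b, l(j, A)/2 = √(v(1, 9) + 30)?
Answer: 75/96068 - 611*√39/2 ≈ -1907.8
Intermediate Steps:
l(j, A) = 2*√39 (l(j, A) = 2*√(9 + 30) = 2*√39)
a(b) = 9 - 81/b (a(b) = 9 - (-3)⁴/b = 9 - 81/b)
-23829/l(37, -219) + a(-2/1*(-12) + 60)/10293 = -23829*√39/78 + (9 - 81/(-2/1*(-12) + 60))/10293 = -611*√39/2 + (9 - 81/(-2*1*(-12) + 60))*(1/10293) = -611*√39/2 + (9 - 81/(-2*(-12) + 60))*(1/10293) = -611*√39/2 + (9 - 81/(24 + 60))*(1/10293) = -611*√39/2 + (9 - 81/84)*(1/10293) = -611*√39/2 + (9 - 81*1/84)*(1/10293) = -611*√39/2 + (9 - 27/28)*(1/10293) = -611*√39/2 + (225/28)*(1/10293) = -611*√39/2 + 75/96068 = 75/96068 - 611*√39/2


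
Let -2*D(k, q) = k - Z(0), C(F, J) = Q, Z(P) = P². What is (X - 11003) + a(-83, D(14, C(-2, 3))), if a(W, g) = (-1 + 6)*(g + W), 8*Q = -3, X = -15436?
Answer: -26889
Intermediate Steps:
Q = -3/8 (Q = (⅛)*(-3) = -3/8 ≈ -0.37500)
C(F, J) = -3/8
D(k, q) = -k/2 (D(k, q) = -(k - 1*0²)/2 = -(k - 1*0)/2 = -(k + 0)/2 = -k/2)
a(W, g) = 5*W + 5*g (a(W, g) = 5*(W + g) = 5*W + 5*g)
(X - 11003) + a(-83, D(14, C(-2, 3))) = (-15436 - 11003) + (5*(-83) + 5*(-½*14)) = -26439 + (-415 + 5*(-7)) = -26439 + (-415 - 35) = -26439 - 450 = -26889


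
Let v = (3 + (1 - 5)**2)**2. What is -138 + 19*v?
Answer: 6721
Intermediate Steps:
v = 361 (v = (3 + (-4)**2)**2 = (3 + 16)**2 = 19**2 = 361)
-138 + 19*v = -138 + 19*361 = -138 + 6859 = 6721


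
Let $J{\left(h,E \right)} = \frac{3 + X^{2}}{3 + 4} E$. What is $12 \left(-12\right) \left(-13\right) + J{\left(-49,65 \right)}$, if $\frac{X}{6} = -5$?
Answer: $10257$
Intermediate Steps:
$X = -30$ ($X = 6 \left(-5\right) = -30$)
$J{\left(h,E \right)} = 129 E$ ($J{\left(h,E \right)} = \frac{3 + \left(-30\right)^{2}}{3 + 4} E = \frac{3 + 900}{7} E = 903 \cdot \frac{1}{7} E = 129 E$)
$12 \left(-12\right) \left(-13\right) + J{\left(-49,65 \right)} = 12 \left(-12\right) \left(-13\right) + 129 \cdot 65 = \left(-144\right) \left(-13\right) + 8385 = 1872 + 8385 = 10257$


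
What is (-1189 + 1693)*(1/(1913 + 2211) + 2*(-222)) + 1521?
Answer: -229144779/1031 ≈ -2.2226e+5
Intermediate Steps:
(-1189 + 1693)*(1/(1913 + 2211) + 2*(-222)) + 1521 = 504*(1/4124 - 444) + 1521 = 504*(-1831055/4124) + 1521 = -230712930/1031 + 1521 = -229144779/1031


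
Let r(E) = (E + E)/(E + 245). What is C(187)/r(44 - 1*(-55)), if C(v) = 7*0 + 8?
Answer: 1376/99 ≈ 13.899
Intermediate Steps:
C(v) = 8 (C(v) = 0 + 8 = 8)
r(E) = 2*E/(245 + E) (r(E) = (2*E)/(245 + E) = 2*E/(245 + E))
C(187)/r(44 - 1*(-55)) = 8/((2*(44 - 1*(-55))/(245 + (44 - 1*(-55))))) = 8/((2*(44 + 55)/(245 + (44 + 55)))) = 8/((2*99/(245 + 99))) = 8/((2*99/344)) = 8/((2*99*(1/344))) = 8/(99/172) = 8*(172/99) = 1376/99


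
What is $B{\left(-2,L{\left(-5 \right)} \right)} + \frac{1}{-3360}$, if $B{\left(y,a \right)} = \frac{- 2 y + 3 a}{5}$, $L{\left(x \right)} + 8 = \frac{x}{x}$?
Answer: $- \frac{2285}{672} \approx -3.4003$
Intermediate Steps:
$L{\left(x \right)} = -7$ ($L{\left(x \right)} = -8 + \frac{x}{x} = -8 + 1 = -7$)
$B{\left(y,a \right)} = - \frac{2 y}{5} + \frac{3 a}{5}$ ($B{\left(y,a \right)} = \left(- 2 y + 3 a\right) \frac{1}{5} = - \frac{2 y}{5} + \frac{3 a}{5}$)
$B{\left(-2,L{\left(-5 \right)} \right)} + \frac{1}{-3360} = \left(\left(- \frac{2}{5}\right) \left(-2\right) + \frac{3}{5} \left(-7\right)\right) + \frac{1}{-3360} = \left(\frac{4}{5} - \frac{21}{5}\right) - \frac{1}{3360} = - \frac{17}{5} - \frac{1}{3360} = - \frac{2285}{672}$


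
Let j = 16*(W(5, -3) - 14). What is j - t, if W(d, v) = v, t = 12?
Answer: -284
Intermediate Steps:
j = -272 (j = 16*(-3 - 14) = 16*(-17) = -272)
j - t = -272 - 1*12 = -272 - 12 = -284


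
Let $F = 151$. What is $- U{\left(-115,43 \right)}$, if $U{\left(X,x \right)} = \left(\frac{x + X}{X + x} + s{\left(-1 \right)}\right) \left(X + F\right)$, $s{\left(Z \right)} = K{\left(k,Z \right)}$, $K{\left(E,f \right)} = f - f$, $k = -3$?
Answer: $-36$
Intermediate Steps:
$K{\left(E,f \right)} = 0$
$s{\left(Z \right)} = 0$
$U{\left(X,x \right)} = 151 + X$ ($U{\left(X,x \right)} = \left(\frac{x + X}{X + x} + 0\right) \left(X + 151\right) = \left(\frac{X + x}{X + x} + 0\right) \left(151 + X\right) = \left(1 + 0\right) \left(151 + X\right) = 1 \left(151 + X\right) = 151 + X$)
$- U{\left(-115,43 \right)} = - (151 - 115) = \left(-1\right) 36 = -36$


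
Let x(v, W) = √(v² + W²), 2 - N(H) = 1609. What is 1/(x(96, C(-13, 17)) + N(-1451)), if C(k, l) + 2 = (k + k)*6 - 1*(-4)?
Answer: -1607/2549517 - 2*√8233/2549517 ≈ -0.00070149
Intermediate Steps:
N(H) = -1607 (N(H) = 2 - 1*1609 = 2 - 1609 = -1607)
C(k, l) = 2 + 12*k (C(k, l) = -2 + ((k + k)*6 - 1*(-4)) = -2 + ((2*k)*6 + 4) = -2 + (12*k + 4) = -2 + (4 + 12*k) = 2 + 12*k)
x(v, W) = √(W² + v²)
1/(x(96, C(-13, 17)) + N(-1451)) = 1/(√((2 + 12*(-13))² + 96²) - 1607) = 1/(√((2 - 156)² + 9216) - 1607) = 1/(√((-154)² + 9216) - 1607) = 1/(√(23716 + 9216) - 1607) = 1/(√32932 - 1607) = 1/(2*√8233 - 1607) = 1/(-1607 + 2*√8233)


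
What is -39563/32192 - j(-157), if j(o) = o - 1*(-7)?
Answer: 4789237/32192 ≈ 148.77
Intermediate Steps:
j(o) = 7 + o (j(o) = o + 7 = 7 + o)
-39563/32192 - j(-157) = -39563/32192 - (7 - 157) = -39563*1/32192 - 1*(-150) = -39563/32192 + 150 = 4789237/32192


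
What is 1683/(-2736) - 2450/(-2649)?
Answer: 249437/805296 ≈ 0.30975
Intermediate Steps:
1683/(-2736) - 2450/(-2649) = 1683*(-1/2736) - 2450*(-1/2649) = -187/304 + 2450/2649 = 249437/805296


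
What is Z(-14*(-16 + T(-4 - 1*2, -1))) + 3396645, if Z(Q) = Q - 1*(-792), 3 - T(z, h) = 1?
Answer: 3397633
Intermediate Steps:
T(z, h) = 2 (T(z, h) = 3 - 1*1 = 3 - 1 = 2)
Z(Q) = 792 + Q (Z(Q) = Q + 792 = 792 + Q)
Z(-14*(-16 + T(-4 - 1*2, -1))) + 3396645 = (792 - 14*(-16 + 2)) + 3396645 = (792 - 14*(-14)) + 3396645 = (792 + 196) + 3396645 = 988 + 3396645 = 3397633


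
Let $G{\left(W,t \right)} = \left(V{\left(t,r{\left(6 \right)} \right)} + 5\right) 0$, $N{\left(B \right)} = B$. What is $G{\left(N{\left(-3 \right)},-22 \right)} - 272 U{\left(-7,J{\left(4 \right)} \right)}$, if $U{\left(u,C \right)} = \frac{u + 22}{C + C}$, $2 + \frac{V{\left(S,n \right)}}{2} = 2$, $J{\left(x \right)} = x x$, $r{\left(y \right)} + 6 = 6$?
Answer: $- \frac{255}{2} \approx -127.5$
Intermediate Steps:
$r{\left(y \right)} = 0$ ($r{\left(y \right)} = -6 + 6 = 0$)
$J{\left(x \right)} = x^{2}$
$V{\left(S,n \right)} = 0$ ($V{\left(S,n \right)} = -4 + 2 \cdot 2 = -4 + 4 = 0$)
$G{\left(W,t \right)} = 0$ ($G{\left(W,t \right)} = \left(0 + 5\right) 0 = 5 \cdot 0 = 0$)
$U{\left(u,C \right)} = \frac{22 + u}{2 C}$
$G{\left(N{\left(-3 \right)},-22 \right)} - 272 U{\left(-7,J{\left(4 \right)} \right)} = 0 - 272 \frac{22 - 7}{2 \cdot 4^{2}} = 0 - 272 \cdot \frac{1}{2} \cdot \frac{1}{16} \cdot 15 = 0 - \frac{255}{2} = - \frac{255}{2}$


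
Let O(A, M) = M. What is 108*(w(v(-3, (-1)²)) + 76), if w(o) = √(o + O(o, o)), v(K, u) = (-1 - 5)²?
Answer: 8208 + 648*√2 ≈ 9124.4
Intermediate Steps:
v(K, u) = 36 (v(K, u) = (-6)² = 36)
w(o) = √2*√o (w(o) = √(o + o) = √(2*o) = √2*√o)
108*(w(v(-3, (-1)²)) + 76) = 108*(√2*√36 + 76) = 108*(√2*6 + 76) = 108*(6*√2 + 76) = 108*(76 + 6*√2) = 8208 + 648*√2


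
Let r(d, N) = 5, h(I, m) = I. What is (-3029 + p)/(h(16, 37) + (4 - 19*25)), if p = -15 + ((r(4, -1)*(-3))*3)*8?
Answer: 3404/455 ≈ 7.4813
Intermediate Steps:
p = -375 (p = -15 + ((5*(-3))*3)*8 = -15 - 15*3*8 = -15 - 45*8 = -15 - 360 = -375)
(-3029 + p)/(h(16, 37) + (4 - 19*25)) = (-3029 - 375)/(16 + (4 - 19*25)) = -3404/(16 + (4 - 475)) = -3404/(16 - 471) = -3404/(-455) = -3404*(-1/455) = 3404/455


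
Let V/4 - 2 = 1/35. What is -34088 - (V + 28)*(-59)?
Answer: -1118504/35 ≈ -31957.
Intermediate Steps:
V = 284/35 (V = 8 + 4/35 = 284/35 ≈ 8.1143)
-34088 - (V + 28)*(-59) = -34088 - (284/35 + 28)*(-59) = -34088 - 1264*(-59)/35 = -34088 - 1*(-74576/35) = -34088 + 74576/35 = -1118504/35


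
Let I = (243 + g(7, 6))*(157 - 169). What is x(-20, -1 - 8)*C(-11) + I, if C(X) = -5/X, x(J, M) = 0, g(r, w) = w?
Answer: -2988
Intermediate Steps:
I = -2988 (I = (243 + 6)*(157 - 169) = 249*(-12) = -2988)
x(-20, -1 - 8)*C(-11) + I = 0*(-5/(-11)) - 2988 = 0*(-5*(-1/11)) - 2988 = 0*(5/11) - 2988 = 0 - 2988 = -2988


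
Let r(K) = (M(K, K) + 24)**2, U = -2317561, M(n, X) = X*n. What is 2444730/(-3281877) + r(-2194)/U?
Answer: -25348478783963614910/2535316713999 ≈ -9.9981e+6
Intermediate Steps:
r(K) = (24 + K**2)**2 (r(K) = (K*K + 24)**2 = (K**2 + 24)**2 = (24 + K**2)**2)
2444730/(-3281877) + r(-2194)/U = 2444730/(-3281877) + (24 + (-2194)**2)**2/(-2317561) = 2444730*(-1/3281877) + (24 + 4813636)**2*(-1/2317561) = -814910/1093959 + 4813660**2*(-1/2317561) = -814910/1093959 + 23171322595600*(-1/2317561) = -814910/1093959 - 23171322595600/2317561 = -25348478783963614910/2535316713999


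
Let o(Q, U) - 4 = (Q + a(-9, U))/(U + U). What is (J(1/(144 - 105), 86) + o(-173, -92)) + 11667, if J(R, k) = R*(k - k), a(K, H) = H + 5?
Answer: 536931/46 ≈ 11672.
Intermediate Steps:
a(K, H) = 5 + H
J(R, k) = 0 (J(R, k) = R*0 = 0)
o(Q, U) = 4 + (5 + Q + U)/(2*U) (o(Q, U) = 4 + (Q + (5 + U))/(U + U) = 4 + (5 + Q + U)/((2*U)) = 4 + (5 + Q + U)*(1/(2*U)) = 4 + (5 + Q + U)/(2*U))
(J(1/(144 - 105), 86) + o(-173, -92)) + 11667 = (0 + (½)*(5 - 173 + 9*(-92))/(-92)) + 11667 = (0 + (½)*(-1/92)*(5 - 173 - 828)) + 11667 = (0 + (½)*(-1/92)*(-996)) + 11667 = (0 + 249/46) + 11667 = 249/46 + 11667 = 536931/46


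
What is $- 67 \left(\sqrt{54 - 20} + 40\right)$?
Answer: $-2680 - 67 \sqrt{34} \approx -3070.7$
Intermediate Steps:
$- 67 \left(\sqrt{54 - 20} + 40\right) = - 67 \left(\sqrt{34} + 40\right) = - 67 \left(40 + \sqrt{34}\right) = -2680 - 67 \sqrt{34}$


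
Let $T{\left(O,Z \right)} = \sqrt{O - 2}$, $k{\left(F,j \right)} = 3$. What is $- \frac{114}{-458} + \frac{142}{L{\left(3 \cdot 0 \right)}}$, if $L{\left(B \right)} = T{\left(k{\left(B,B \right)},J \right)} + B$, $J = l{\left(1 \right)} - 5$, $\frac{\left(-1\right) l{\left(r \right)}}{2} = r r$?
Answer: $\frac{32575}{229} \approx 142.25$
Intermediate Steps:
$l{\left(r \right)} = - 2 r^{2}$ ($l{\left(r \right)} = - 2 r r = - 2 r^{2}$)
$J = -7$ ($J = - 2 \cdot 1^{2} - 5 = \left(-2\right) 1 - 5 = -2 - 5 = -7$)
$T{\left(O,Z \right)} = \sqrt{-2 + O}$
$L{\left(B \right)} = 1 + B$ ($L{\left(B \right)} = \sqrt{-2 + 3} + B = \sqrt{1} + B = 1 + B$)
$- \frac{114}{-458} + \frac{142}{L{\left(3 \cdot 0 \right)}} = - \frac{114}{-458} + \frac{142}{1 + 3 \cdot 0} = \left(-114\right) \left(- \frac{1}{458}\right) + \frac{142}{1 + 0} = \frac{57}{229} + \frac{142}{1} = \frac{57}{229} + 142 \cdot 1 = \frac{57}{229} + 142 = \frac{32575}{229}$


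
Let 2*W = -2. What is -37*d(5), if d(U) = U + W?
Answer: -148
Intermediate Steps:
W = -1 (W = (½)*(-2) = -1)
d(U) = -1 + U (d(U) = U - 1 = -1 + U)
-37*d(5) = -37*(-1 + 5) = -37*4 = -148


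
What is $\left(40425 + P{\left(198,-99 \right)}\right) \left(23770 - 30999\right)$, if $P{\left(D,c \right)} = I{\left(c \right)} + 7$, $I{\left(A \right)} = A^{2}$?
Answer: $-363134357$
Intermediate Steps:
$P{\left(D,c \right)} = 7 + c^{2}$ ($P{\left(D,c \right)} = c^{2} + 7 = 7 + c^{2}$)
$\left(40425 + P{\left(198,-99 \right)}\right) \left(23770 - 30999\right) = \left(40425 + \left(7 + \left(-99\right)^{2}\right)\right) \left(23770 - 30999\right) = \left(40425 + \left(7 + 9801\right)\right) \left(-7229\right) = \left(40425 + 9808\right) \left(-7229\right) = 50233 \left(-7229\right) = -363134357$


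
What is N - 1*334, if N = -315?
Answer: -649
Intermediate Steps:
N - 1*334 = -315 - 1*334 = -315 - 334 = -649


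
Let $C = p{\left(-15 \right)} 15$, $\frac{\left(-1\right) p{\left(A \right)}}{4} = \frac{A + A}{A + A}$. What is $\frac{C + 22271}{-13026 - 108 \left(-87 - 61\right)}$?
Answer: $\frac{22211}{2958} \approx 7.5088$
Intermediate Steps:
$p{\left(A \right)} = -4$ ($p{\left(A \right)} = - 4 \frac{A + A}{A + A} = - 4 \frac{2 A}{2 A} = - 4 \cdot 2 A \frac{1}{2 A} = \left(-4\right) 1 = -4$)
$C = -60$ ($C = \left(-4\right) 15 = -60$)
$\frac{C + 22271}{-13026 - 108 \left(-87 - 61\right)} = \frac{-60 + 22271}{-13026 - 108 \left(-87 - 61\right)} = \frac{22211}{-13026 - -15984} = \frac{22211}{-13026 + 15984} = \frac{22211}{2958}$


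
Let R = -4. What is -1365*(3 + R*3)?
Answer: 12285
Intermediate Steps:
-1365*(3 + R*3) = -1365*(3 - 4*3) = -1365*(3 - 12) = -1365*(-9) = 12285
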